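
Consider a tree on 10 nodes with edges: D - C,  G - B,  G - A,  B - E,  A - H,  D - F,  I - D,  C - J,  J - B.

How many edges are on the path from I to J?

3

Walking from I: I – D – C – J. Length 3.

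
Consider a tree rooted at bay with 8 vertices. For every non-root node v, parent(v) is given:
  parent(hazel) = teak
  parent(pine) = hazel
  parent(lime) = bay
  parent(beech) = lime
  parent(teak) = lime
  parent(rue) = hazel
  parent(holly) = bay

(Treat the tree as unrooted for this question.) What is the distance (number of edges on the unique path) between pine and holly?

pine–hazel–teak–lime–bay–holly: 5 edges.

5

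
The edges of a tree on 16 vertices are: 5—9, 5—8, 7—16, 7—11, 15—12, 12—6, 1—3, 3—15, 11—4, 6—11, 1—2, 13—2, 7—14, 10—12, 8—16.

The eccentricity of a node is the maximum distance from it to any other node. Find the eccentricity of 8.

The node farthest from 8 is 13, via 8–16–7–11–6–12–15–3–1–2–13 — 10 edges.

10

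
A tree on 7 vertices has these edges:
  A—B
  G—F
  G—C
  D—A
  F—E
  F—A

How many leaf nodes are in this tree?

4

The leaves are B, C, D, E.
That is 4 leaves.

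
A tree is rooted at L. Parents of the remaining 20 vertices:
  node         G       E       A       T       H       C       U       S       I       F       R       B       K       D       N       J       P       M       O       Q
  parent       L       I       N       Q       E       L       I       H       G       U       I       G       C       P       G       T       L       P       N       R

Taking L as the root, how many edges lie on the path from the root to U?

Climbing from U to the root: U–I–G–L. That's 3 steps.

3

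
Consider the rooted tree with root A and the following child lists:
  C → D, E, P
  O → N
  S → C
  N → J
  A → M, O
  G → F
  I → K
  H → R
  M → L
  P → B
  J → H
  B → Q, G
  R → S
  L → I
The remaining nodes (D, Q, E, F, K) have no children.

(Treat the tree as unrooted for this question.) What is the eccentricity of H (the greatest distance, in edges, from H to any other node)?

The node farthest from H is K, via H-J-N-O-A-M-L-I-K — 8 edges.

8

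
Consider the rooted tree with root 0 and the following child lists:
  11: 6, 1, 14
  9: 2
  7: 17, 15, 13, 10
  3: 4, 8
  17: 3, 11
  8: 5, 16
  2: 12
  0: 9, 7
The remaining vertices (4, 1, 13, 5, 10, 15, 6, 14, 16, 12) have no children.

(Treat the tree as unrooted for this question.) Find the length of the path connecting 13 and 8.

The path is 13 - 7 - 17 - 3 - 8, which has 4 edges.

4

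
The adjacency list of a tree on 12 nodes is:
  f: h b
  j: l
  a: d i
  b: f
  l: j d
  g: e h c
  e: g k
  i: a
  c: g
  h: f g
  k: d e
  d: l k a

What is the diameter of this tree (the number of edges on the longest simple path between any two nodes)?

8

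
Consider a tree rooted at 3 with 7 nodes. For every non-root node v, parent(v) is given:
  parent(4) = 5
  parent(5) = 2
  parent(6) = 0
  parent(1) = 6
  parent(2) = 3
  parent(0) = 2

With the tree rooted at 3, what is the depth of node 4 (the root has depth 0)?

Climbing from 4 to the root: 4 – 5 – 2 – 3. That's 3 steps.

3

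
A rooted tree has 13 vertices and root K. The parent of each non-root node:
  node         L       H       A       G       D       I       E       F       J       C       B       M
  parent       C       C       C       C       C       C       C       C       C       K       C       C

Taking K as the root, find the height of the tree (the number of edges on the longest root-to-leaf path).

2

D sits deepest: K → C → D — 2 edges from the root.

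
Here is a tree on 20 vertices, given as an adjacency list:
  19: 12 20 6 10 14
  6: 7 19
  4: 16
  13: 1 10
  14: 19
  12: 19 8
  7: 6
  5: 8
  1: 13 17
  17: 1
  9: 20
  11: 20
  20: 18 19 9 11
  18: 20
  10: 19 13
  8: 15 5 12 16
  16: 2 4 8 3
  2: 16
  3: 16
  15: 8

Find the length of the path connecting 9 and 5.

5

9 – 20 – 19 – 12 – 8 – 5: 5 edges.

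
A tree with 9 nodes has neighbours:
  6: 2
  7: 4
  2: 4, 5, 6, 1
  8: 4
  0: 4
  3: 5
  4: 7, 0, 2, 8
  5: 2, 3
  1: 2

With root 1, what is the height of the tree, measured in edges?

3

The longest root-to-leaf path is 1 – 2 – 4 – 0 (3 edges).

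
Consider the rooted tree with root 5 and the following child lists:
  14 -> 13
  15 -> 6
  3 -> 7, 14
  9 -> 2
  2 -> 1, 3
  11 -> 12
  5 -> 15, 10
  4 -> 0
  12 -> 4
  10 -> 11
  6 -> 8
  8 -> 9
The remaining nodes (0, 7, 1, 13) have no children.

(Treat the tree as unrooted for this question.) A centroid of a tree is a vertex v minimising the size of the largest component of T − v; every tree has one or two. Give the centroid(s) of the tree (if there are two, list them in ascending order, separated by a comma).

Delete 6: the remaining components have sizes 8, 7. Max 8 ≤ 8, so 6 is a centroid.
Its neighbour 8 also leaves a largest component of size 8, so both are centroids.

6, 8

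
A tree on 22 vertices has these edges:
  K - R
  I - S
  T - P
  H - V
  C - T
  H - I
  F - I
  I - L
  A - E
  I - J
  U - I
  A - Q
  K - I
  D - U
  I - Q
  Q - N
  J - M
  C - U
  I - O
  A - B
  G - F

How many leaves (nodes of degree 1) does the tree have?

Degree-1 nodes: B, D, E, G, L, M, N, O, P, R, S, V — 12 of them.

12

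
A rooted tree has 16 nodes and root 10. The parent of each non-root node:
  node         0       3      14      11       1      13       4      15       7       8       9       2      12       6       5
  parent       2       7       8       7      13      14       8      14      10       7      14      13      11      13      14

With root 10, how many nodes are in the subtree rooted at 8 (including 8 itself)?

8's subtree: {8, 14, 4, 5, 13, 9, 15, 2, 6, 1, 0}, size 11.

11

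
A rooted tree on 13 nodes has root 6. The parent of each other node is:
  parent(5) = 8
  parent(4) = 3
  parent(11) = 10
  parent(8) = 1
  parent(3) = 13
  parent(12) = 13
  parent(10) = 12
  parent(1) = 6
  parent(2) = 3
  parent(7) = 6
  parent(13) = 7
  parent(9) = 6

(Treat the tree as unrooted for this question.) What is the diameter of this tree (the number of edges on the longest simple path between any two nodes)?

8

A longest path is 11 - 10 - 12 - 13 - 7 - 6 - 1 - 8 - 5, with 8 edges.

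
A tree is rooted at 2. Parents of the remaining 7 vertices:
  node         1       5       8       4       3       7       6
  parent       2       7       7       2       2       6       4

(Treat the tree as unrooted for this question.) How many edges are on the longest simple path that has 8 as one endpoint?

A farthest node from 8 is 3 (1 also at distance 5).
The path 8 – 7 – 6 – 4 – 2 – 3 has 5 edges.

5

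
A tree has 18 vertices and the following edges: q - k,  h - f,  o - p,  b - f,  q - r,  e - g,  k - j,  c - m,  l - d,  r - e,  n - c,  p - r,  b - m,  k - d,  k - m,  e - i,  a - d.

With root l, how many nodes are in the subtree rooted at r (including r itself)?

6

Descendants of r (including itself): r, e, p, g, i, o. That's 6.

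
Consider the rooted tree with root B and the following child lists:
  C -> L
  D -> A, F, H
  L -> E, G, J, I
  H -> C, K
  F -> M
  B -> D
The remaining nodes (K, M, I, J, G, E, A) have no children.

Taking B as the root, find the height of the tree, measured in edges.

E sits deepest: B–D–H–C–L–E — 5 edges from the root.

5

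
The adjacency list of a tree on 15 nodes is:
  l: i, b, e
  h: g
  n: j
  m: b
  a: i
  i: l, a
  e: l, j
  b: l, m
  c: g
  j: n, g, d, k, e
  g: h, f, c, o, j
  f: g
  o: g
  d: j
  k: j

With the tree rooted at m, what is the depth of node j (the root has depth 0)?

4

m – b – l – e – j — 4 edges.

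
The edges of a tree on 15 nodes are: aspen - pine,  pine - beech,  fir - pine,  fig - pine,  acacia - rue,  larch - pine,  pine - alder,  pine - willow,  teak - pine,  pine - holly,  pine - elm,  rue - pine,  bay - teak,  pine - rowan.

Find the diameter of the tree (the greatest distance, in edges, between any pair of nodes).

4

BFS from bay reaches acacia last, at distance 4; BFS from acacia confirms no node is farther.
Path: bay - teak - pine - rue - acacia.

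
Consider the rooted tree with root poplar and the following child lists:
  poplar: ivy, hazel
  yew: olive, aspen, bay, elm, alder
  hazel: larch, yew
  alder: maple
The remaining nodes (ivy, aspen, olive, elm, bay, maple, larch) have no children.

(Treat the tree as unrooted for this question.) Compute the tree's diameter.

Starting from ivy, a farthest node is maple at distance 5.
One longest path: ivy – poplar – hazel – yew – alder – maple.
So the diameter is 5.

5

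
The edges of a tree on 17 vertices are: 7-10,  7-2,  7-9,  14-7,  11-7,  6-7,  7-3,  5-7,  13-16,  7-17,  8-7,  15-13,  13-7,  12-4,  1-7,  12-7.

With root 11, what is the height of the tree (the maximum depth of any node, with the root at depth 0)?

A deepest node is 4, reached by 11 – 7 – 12 – 4.
That path has 3 edges, so the height is 3.

3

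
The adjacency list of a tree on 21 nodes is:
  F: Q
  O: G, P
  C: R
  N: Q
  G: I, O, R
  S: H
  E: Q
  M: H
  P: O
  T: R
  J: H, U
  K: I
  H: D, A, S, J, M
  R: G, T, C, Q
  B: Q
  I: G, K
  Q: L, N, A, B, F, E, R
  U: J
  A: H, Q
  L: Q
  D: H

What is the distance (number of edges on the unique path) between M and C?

5

Walking from M: M – H – A – Q – R – C. Length 5.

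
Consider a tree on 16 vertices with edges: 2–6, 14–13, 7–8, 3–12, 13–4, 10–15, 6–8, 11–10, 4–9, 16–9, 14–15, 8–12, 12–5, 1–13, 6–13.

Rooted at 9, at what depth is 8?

4

Path from 9 to 8: 9 – 4 – 13 – 6 – 8, which has 4 edges.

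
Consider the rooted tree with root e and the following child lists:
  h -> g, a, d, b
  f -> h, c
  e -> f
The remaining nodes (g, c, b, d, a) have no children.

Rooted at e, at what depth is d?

3

e → f → h → d — 3 edges.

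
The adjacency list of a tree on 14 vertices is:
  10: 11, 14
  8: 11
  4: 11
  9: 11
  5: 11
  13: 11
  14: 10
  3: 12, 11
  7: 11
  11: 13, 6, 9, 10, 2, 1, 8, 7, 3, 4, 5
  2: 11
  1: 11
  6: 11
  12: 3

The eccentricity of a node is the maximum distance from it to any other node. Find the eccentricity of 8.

3

Distances from 8 peak at 3, attained at 14 (12 also at distance 3).
8 – 11 – 10 – 14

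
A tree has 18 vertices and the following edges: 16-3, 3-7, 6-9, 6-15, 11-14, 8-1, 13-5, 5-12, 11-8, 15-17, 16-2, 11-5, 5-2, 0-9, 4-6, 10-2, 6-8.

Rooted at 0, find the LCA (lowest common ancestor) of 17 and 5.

6

Ancestors of 17 (toward the root): 17, 15, 6, 9, 0.
Ancestors of 5: 5, 11, 8, 6, 9, 0.
The deepest node appearing in both lists is 6.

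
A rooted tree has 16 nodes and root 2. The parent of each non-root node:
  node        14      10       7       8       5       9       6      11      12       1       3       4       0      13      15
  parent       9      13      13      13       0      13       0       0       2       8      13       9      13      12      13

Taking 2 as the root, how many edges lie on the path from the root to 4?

4

Climbing from 4 to the root: 4–9–13–12–2. That's 4 steps.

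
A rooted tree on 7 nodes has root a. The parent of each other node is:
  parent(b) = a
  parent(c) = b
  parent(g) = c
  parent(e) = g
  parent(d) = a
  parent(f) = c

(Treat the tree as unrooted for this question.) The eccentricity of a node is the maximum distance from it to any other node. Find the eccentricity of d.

5

The node farthest from d is e, via d-a-b-c-g-e — 5 edges.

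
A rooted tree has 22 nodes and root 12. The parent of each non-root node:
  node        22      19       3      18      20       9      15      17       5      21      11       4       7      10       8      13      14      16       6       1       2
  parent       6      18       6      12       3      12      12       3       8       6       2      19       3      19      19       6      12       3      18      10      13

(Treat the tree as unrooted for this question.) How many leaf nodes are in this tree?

13

The leaves are 1, 4, 5, 7, 9, 11, 14, 15, 16, 17, 20, 21, 22.
That is 13 leaves.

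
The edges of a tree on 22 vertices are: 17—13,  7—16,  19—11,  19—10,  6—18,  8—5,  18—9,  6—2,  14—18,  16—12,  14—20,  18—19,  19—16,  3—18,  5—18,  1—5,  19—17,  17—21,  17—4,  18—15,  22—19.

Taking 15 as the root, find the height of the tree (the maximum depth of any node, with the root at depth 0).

4

A deepest node is 7, reached by 15-18-19-16-7.
That path has 4 edges, so the height is 4.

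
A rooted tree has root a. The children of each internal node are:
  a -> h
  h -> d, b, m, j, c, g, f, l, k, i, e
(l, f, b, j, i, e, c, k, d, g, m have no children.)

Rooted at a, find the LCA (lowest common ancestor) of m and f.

h

m's ancestor chain is m, h, a and f's is f, h, a; they first meet at h.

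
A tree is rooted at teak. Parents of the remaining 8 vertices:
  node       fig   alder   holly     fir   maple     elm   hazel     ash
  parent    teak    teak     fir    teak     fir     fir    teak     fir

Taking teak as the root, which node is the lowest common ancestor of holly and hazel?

Ancestors of holly (toward the root): holly, fir, teak.
Ancestors of hazel: hazel, teak.
The deepest node appearing in both lists is teak.

teak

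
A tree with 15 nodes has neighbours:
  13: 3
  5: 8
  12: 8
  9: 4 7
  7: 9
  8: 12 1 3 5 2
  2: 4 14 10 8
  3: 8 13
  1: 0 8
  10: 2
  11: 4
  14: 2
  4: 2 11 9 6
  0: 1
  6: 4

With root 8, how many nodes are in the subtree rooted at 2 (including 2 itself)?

2's subtree: {2, 4, 10, 14, 11, 9, 6, 7}, size 8.

8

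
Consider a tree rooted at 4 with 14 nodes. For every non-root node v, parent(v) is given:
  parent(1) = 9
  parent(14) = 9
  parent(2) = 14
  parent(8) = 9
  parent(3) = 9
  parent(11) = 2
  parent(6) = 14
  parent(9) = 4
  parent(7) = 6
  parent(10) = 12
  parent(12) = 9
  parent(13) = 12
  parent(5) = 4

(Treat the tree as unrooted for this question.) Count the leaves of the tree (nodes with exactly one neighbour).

8

Degree-1 nodes: 1, 3, 5, 7, 8, 10, 11, 13 — 8 of them.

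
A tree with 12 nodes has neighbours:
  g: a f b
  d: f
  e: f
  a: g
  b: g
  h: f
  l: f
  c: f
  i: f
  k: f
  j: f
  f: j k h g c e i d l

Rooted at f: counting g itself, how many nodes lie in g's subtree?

3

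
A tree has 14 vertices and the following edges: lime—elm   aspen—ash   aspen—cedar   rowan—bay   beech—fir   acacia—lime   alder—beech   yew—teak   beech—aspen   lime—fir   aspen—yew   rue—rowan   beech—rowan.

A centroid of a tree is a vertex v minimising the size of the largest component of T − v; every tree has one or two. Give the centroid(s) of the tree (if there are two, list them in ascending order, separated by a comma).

beech

Delete beech: the remaining components have sizes 5, 4, 3, 1. Max 5 ≤ 7, so beech is a centroid.
No neighbour of beech does as well, so beech is the unique centroid.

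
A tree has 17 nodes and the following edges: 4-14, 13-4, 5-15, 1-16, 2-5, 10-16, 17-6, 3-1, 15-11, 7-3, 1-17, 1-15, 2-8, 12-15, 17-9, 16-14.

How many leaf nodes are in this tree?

8

Exactly 8 nodes have a single neighbour: 6, 7, 8, 9, 10, 11, 12, 13.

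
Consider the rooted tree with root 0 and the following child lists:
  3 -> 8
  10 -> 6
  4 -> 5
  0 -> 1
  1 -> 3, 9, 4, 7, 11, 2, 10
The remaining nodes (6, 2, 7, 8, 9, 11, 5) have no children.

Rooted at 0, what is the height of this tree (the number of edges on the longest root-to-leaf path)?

A deepest node is 8, reached by 0–1–3–8.
That path has 3 edges, so the height is 3.

3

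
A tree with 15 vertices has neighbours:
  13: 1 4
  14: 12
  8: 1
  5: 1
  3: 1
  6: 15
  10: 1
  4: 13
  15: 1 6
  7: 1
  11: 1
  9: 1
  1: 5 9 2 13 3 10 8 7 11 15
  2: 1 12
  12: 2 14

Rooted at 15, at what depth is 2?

Path from 15 to 2: 15 → 1 → 2, which has 2 edges.

2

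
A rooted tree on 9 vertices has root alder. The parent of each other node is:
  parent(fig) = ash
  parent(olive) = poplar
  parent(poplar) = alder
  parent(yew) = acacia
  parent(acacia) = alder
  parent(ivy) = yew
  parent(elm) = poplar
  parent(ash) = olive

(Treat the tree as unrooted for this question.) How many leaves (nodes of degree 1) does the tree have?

Degree-1 nodes: elm, fig, ivy — 3 of them.

3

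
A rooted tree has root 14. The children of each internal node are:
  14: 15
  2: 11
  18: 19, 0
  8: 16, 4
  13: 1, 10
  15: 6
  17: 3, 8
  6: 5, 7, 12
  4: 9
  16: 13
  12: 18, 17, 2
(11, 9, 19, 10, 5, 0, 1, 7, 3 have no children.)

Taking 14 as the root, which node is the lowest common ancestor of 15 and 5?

15

Ancestors of 15 (toward the root): 15, 14.
Ancestors of 5: 5, 6, 15, 14.
The deepest node appearing in both lists is 15.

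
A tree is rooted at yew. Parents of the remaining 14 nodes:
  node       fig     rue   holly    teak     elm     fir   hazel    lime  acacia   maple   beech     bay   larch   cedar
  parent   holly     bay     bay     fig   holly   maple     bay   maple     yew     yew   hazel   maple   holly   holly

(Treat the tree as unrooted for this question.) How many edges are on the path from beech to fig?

The path is beech - hazel - bay - holly - fig, which has 4 edges.

4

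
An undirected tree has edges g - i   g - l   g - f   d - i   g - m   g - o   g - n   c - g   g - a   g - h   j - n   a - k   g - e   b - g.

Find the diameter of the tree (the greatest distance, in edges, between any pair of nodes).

A longest path is j - n - g - a - k, with 4 edges.

4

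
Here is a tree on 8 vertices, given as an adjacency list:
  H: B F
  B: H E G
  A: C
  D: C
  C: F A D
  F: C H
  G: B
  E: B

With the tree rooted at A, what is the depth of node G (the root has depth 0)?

Climbing from G to the root: G – B – H – F – C – A. That's 5 steps.

5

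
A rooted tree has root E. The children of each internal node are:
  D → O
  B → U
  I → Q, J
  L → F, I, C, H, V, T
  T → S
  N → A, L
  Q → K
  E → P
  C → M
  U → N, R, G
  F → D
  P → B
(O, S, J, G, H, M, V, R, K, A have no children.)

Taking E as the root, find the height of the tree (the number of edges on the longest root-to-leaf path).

The longest root-to-leaf path is E-P-B-U-N-L-F-D-O (8 edges).

8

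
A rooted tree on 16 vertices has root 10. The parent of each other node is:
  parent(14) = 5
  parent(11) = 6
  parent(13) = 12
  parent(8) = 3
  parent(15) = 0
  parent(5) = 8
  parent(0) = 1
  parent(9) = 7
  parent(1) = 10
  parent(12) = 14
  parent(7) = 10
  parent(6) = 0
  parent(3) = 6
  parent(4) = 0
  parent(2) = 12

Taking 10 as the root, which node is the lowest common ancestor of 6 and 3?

6

Ancestors of 6 (toward the root): 6, 0, 1, 10.
Ancestors of 3: 3, 6, 0, 1, 10.
The deepest node appearing in both lists is 6.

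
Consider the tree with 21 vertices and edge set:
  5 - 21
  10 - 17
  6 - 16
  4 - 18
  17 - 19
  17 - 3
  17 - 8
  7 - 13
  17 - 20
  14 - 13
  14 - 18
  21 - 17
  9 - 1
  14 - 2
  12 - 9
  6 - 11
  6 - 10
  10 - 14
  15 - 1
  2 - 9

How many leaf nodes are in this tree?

11

Degree-1 nodes: 3, 4, 5, 7, 8, 11, 12, 15, 16, 19, 20 — 11 of them.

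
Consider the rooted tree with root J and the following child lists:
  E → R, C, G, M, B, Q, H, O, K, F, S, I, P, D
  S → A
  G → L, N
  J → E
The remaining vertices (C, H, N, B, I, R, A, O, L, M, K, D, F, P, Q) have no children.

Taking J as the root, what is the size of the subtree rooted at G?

3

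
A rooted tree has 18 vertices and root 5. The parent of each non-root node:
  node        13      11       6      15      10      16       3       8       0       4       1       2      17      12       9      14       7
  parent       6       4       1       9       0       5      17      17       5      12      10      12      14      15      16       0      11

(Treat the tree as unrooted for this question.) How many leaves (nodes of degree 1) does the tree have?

5

The leaves are 2, 3, 7, 8, 13.
That is 5 leaves.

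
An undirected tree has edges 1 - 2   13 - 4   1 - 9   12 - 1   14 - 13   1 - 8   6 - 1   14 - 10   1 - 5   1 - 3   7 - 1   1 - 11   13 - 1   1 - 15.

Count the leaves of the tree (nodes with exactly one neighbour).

12

Exactly 12 nodes have a single neighbour: 2, 3, 4, 5, 6, 7, 8, 9, 10, 11, 12, 15.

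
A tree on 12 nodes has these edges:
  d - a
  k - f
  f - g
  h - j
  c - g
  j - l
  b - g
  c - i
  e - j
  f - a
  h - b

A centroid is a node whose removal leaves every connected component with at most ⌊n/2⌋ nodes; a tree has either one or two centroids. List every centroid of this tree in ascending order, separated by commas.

If g is removed the pieces have sizes 5, 4, 2, all ≤ ⌊12/2⌋ = 6.
No neighbour of g does as well, so g is the unique centroid.

g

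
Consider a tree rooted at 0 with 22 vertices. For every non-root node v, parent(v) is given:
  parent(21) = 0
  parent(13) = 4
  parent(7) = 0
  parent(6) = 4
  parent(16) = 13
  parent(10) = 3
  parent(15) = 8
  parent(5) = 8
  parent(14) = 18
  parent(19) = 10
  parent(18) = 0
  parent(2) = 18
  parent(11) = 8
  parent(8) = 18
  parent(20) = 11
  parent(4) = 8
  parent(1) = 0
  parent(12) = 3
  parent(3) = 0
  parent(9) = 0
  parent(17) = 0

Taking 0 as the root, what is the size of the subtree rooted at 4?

The subtree rooted at 4 contains: 4, 13, 6, 16 — 4 nodes.

4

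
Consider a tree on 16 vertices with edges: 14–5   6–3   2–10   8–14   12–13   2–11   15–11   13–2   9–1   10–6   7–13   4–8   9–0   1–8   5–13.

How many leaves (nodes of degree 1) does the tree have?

The leaves are 0, 3, 4, 7, 12, 15.
That is 6 leaves.

6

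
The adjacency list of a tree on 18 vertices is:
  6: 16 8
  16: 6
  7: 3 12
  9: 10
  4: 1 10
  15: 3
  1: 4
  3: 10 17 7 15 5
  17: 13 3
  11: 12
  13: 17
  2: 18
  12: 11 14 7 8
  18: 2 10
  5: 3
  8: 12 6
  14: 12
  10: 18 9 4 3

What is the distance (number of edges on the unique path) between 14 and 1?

Walking from 14: 14 – 12 – 7 – 3 – 10 – 4 – 1. Length 6.

6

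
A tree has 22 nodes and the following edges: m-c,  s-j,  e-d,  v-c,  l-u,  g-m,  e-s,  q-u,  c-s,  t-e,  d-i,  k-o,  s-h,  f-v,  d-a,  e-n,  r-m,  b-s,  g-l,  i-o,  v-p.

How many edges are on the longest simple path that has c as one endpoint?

The node farthest from c is k, via c–s–e–d–i–o–k — 6 edges.

6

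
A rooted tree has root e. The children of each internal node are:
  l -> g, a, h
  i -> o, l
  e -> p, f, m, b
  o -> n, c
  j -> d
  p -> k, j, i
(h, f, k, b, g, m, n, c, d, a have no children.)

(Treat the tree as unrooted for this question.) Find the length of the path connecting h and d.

5

Walking from h: h–l–i–p–j–d. Length 5.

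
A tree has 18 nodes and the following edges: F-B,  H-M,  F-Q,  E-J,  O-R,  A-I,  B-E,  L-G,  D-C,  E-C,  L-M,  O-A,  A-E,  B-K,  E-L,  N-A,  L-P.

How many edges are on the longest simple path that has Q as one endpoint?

6

Distances from Q peak at 6, attained at R (H also at distance 6).
Q-F-B-E-A-O-R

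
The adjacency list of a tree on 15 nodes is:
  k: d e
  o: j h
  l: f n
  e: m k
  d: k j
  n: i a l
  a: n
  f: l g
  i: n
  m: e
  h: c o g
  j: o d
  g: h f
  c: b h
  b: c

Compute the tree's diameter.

11

Starting from m, a farthest node is i at distance 11.
One longest path: m – e – k – d – j – o – h – g – f – l – n – i.
So the diameter is 11.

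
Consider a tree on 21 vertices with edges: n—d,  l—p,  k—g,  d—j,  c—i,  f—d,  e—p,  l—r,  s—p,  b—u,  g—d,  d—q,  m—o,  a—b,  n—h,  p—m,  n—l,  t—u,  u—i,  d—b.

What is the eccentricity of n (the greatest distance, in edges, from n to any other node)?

The node farthest from n is c, via n – d – b – u – i – c — 5 edges.

5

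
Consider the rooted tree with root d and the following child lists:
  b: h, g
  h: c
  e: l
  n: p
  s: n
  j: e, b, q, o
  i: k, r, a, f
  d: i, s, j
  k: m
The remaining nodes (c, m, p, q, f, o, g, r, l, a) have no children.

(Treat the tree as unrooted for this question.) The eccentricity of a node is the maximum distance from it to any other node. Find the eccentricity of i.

5

Distances from i peak at 5, attained at c.
i-d-j-b-h-c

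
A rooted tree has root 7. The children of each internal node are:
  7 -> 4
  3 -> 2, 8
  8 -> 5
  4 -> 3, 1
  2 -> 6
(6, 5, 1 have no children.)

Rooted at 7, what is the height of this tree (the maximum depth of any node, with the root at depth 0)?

A deepest node is 5, reached by 7 → 4 → 3 → 8 → 5.
That path has 4 edges, so the height is 4.

4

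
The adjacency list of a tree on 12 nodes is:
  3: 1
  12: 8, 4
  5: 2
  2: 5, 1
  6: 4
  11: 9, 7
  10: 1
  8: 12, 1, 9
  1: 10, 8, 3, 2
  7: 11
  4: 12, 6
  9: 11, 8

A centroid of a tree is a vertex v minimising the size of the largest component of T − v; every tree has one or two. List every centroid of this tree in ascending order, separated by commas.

8

If 8 is removed the pieces have sizes 5, 3, 3, all ≤ ⌊12/2⌋ = 6.
No neighbour of 8 does as well, so 8 is the unique centroid.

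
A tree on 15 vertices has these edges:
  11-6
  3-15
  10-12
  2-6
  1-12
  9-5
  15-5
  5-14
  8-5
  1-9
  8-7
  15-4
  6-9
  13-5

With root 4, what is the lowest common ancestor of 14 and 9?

5

14's ancestor chain is 14, 5, 15, 4 and 9's is 9, 5, 15, 4; they first meet at 5.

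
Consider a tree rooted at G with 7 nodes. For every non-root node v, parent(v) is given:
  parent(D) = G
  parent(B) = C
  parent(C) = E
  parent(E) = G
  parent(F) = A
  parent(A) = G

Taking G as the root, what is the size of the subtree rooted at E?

3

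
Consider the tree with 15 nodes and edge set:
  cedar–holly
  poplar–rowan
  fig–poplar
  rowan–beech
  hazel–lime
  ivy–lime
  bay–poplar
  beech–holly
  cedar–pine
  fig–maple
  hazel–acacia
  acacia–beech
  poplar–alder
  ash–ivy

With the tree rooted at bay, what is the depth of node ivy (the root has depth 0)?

bay – poplar – rowan – beech – acacia – hazel – lime – ivy — 7 edges.

7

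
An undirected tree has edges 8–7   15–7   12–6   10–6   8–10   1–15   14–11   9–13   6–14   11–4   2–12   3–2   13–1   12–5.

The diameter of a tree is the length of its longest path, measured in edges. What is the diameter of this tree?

Starting from 9, a farthest node is 3 at distance 10.
One longest path: 9–13–1–15–7–8–10–6–12–2–3.
So the diameter is 10.

10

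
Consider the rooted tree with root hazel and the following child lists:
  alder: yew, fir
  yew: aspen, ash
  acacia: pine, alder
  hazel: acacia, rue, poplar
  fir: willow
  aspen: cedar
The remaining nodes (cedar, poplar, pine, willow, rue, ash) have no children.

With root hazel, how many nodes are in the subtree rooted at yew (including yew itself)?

yew's subtree: {yew, aspen, ash, cedar}, size 4.

4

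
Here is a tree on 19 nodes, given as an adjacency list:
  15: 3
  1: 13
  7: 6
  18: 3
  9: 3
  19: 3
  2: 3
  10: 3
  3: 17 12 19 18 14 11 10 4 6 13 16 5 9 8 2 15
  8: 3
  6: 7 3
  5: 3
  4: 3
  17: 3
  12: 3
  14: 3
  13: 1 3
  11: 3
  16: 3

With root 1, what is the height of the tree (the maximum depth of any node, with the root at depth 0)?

4

A deepest node is 7, reached by 1-13-3-6-7.
That path has 4 edges, so the height is 4.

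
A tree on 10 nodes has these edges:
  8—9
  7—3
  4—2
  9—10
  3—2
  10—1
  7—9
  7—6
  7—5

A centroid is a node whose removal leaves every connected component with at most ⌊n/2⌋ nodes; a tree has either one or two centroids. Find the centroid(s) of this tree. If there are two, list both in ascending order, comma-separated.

7

If 7 is removed the pieces have sizes 4, 3, 1, 1, all ≤ ⌊10/2⌋ = 5.
No neighbour of 7 does as well, so 7 is the unique centroid.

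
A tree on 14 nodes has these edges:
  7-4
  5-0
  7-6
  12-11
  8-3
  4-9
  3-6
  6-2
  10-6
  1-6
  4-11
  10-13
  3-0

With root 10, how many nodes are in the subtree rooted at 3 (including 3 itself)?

3's subtree: {3, 0, 8, 5}, size 4.

4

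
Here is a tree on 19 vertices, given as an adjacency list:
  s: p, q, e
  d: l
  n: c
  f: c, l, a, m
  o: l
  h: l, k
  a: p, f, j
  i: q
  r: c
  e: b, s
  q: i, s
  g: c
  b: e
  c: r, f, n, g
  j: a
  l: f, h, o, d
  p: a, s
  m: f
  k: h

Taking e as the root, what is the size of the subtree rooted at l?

Descendants of l (including itself): l, h, d, o, k. That's 5.

5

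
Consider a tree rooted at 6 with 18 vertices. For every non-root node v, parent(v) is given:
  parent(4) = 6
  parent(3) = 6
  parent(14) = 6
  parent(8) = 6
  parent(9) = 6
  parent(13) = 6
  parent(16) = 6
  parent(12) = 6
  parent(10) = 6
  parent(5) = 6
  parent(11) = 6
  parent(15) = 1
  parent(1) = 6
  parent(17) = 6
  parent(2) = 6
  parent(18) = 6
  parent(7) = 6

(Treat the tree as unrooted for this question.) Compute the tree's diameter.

3

A longest path is 15 - 1 - 6 - 3, with 3 edges.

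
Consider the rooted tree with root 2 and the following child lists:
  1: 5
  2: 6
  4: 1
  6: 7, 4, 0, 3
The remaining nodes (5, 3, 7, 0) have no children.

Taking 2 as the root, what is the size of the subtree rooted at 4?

3

The subtree rooted at 4 contains: 4, 1, 5 — 3 nodes.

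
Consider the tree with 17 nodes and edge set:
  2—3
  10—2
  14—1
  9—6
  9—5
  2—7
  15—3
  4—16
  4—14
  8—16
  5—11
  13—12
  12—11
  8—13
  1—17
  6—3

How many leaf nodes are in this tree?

The leaves are 7, 10, 15, 17.
That is 4 leaves.

4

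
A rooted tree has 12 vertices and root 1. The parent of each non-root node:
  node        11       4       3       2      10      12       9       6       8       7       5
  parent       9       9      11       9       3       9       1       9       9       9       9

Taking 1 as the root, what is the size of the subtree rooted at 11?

Descendants of 11 (including itself): 11, 3, 10. That's 3.

3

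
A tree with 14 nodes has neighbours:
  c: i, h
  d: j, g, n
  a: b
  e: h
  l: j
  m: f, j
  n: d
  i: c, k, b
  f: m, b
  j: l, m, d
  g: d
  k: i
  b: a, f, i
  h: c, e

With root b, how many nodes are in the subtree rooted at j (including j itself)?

5

j's subtree: {j, d, l, g, n}, size 5.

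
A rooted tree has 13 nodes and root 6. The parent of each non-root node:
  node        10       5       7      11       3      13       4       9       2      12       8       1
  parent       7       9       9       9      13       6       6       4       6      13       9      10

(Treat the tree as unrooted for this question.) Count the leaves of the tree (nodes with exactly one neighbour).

Exactly 7 nodes have a single neighbour: 1, 2, 3, 5, 8, 11, 12.

7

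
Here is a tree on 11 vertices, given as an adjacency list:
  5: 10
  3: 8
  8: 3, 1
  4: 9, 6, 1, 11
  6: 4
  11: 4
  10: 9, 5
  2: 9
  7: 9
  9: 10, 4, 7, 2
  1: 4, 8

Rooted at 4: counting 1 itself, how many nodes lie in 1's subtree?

Descendants of 1 (including itself): 1, 8, 3. That's 3.

3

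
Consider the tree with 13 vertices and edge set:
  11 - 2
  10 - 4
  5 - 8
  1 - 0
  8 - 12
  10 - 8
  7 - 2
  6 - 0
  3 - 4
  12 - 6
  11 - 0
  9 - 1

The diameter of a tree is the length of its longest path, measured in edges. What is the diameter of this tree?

9

Starting from 3, a farthest node is 7 at distance 9.
One longest path: 3 - 4 - 10 - 8 - 12 - 6 - 0 - 11 - 2 - 7.
So the diameter is 9.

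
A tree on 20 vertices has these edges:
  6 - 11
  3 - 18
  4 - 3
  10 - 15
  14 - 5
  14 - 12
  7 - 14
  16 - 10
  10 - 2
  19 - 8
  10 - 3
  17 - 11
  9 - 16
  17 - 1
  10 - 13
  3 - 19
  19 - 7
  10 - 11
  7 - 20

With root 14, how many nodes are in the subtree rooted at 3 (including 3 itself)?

13

Descendants of 3 (including itself): 3, 10, 4, 18, 11, 16, 2, 13, 15, 17, 6, 9, 1. That's 13.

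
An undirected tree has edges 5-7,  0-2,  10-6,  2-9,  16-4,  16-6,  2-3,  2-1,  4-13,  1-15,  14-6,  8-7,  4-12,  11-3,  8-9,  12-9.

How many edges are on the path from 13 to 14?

The path is 13–4–16–6–14, which has 4 edges.

4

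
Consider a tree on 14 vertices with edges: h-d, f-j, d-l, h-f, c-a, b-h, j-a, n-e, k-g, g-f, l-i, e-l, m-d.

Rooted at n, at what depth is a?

7

Path from n to a: n → e → l → d → h → f → j → a, which has 7 edges.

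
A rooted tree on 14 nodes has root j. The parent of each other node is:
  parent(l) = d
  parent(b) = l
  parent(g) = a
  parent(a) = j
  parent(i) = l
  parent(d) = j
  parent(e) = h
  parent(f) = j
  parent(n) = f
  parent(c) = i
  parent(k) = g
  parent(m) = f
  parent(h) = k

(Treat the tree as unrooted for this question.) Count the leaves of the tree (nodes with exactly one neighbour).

Degree-1 nodes: b, c, e, m, n — 5 of them.

5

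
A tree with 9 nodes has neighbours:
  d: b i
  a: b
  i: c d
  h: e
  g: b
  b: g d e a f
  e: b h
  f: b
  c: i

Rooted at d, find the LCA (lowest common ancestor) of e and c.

Ancestors of e (toward the root): e, b, d.
Ancestors of c: c, i, d.
The deepest node appearing in both lists is d.

d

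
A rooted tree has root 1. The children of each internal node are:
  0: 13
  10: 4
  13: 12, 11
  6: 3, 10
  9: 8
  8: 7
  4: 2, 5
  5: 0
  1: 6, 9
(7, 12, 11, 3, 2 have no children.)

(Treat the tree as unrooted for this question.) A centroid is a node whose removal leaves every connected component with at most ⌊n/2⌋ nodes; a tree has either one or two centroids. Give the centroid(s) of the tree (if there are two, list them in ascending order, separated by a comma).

4, 10

Removing 4 splits the tree into components of sizes 7, 5, 1; the largest is 7 ≤ ⌊14/2⌋ = 7.
Its neighbour 10 also leaves a largest component of size 7, so both are centroids.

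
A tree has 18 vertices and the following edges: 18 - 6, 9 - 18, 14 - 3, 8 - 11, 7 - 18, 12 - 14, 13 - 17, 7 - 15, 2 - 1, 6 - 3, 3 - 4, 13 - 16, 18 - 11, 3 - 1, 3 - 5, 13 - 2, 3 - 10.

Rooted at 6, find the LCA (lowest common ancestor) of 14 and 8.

14's ancestor chain is 14, 3, 6 and 8's is 8, 11, 18, 6; they first meet at 6.

6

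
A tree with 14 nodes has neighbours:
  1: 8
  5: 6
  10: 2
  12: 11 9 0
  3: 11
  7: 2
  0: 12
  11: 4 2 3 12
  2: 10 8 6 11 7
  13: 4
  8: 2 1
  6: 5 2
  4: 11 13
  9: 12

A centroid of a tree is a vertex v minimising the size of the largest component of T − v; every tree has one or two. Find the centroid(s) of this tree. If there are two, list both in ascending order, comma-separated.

If 2 is removed the pieces have sizes 7, 2, 2, 1, 1, all ≤ ⌊14/2⌋ = 7.
11 is adjacent to 2 and is also a centroid (the largest component after removing it is likewise 7).

2, 11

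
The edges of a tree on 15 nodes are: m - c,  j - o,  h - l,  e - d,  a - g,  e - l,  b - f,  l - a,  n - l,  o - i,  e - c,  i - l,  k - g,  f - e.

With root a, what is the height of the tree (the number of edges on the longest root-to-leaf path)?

4

A deepest node is b, reached by a–l–e–f–b.
That path has 4 edges, so the height is 4.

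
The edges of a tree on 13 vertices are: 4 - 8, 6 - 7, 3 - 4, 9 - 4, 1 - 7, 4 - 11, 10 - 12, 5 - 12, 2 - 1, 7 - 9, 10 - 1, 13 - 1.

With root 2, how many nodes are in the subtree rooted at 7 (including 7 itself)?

7

The subtree rooted at 7 contains: 7, 9, 6, 4, 8, 11, 3 — 7 nodes.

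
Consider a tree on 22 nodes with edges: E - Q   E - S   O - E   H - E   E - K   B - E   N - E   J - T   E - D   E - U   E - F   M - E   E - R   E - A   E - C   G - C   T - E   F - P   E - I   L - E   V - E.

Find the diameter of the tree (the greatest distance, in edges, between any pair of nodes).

4

Starting from J, a farthest node is P at distance 4.
One longest path: J – T – E – F – P.
So the diameter is 4.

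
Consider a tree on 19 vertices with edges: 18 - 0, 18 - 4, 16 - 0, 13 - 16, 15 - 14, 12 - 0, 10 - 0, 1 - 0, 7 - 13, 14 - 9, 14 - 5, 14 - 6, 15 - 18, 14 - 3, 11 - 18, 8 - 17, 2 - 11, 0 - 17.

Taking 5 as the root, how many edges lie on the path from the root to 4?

4

Climbing from 4 to the root: 4 – 18 – 15 – 14 – 5. That's 4 steps.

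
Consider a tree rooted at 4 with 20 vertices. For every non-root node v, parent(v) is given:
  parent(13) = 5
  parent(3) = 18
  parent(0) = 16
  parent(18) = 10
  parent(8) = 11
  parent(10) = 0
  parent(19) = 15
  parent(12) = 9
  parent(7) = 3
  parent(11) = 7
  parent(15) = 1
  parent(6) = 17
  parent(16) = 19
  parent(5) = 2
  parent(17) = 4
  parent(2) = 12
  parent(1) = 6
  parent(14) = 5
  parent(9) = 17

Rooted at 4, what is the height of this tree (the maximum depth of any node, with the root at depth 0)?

The longest root-to-leaf path is 4 – 17 – 6 – 1 – 15 – 19 – 16 – 0 – 10 – 18 – 3 – 7 – 11 – 8 (13 edges).

13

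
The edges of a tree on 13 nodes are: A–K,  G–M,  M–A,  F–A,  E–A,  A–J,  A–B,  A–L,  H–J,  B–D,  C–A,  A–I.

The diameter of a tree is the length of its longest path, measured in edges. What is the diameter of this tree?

4

A longest path is H – J – A – B – D, with 4 edges.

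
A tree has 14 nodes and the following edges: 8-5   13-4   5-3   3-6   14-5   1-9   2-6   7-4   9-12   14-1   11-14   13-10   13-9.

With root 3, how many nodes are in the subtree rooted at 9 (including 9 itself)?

6

The subtree rooted at 9 contains: 9, 13, 12, 4, 10, 7 — 6 nodes.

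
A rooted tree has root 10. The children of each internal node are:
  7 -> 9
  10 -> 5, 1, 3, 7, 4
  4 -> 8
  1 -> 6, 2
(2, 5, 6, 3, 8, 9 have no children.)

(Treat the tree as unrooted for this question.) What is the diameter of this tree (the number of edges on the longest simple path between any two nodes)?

4

Starting from 2, a farthest node is 9 at distance 4.
One longest path: 2–1–10–7–9.
So the diameter is 4.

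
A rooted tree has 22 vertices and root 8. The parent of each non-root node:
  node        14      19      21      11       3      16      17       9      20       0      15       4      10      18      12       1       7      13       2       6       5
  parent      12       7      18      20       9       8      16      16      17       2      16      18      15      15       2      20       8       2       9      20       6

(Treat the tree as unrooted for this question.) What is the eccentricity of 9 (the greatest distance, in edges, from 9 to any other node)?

5

Distances from 9 peak at 5, attained at 5.
9 – 16 – 17 – 20 – 6 – 5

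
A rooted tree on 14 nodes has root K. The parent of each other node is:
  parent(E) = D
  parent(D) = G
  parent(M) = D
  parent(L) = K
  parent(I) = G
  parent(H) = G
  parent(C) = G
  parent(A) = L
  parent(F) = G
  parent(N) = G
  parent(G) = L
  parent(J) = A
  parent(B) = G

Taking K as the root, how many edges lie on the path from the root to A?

K → L → A — 2 edges.

2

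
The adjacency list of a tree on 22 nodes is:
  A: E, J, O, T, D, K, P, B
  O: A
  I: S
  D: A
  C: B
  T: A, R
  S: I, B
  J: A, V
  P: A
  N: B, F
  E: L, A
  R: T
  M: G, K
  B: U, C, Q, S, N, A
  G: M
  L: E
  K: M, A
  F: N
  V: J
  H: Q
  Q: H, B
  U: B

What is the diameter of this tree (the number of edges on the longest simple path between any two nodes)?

BFS from I reaches G last, at distance 6; BFS from G confirms no node is farther.
Path: I–S–B–A–K–M–G.

6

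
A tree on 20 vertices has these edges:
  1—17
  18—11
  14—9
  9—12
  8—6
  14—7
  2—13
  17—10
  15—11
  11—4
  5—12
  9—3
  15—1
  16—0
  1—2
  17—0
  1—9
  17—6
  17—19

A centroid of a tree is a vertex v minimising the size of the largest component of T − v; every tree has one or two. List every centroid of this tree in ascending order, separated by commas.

1

If 1 is removed the pieces have sizes 7, 6, 4, 2, all ≤ ⌊20/2⌋ = 10.
Every other node leaves some component of size > 10, so the centroid is unique.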